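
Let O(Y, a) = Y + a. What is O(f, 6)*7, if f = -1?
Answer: 35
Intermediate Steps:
O(f, 6)*7 = (-1 + 6)*7 = 5*7 = 35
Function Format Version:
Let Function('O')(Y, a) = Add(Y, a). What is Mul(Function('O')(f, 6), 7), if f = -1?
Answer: 35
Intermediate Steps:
Mul(Function('O')(f, 6), 7) = Mul(Add(-1, 6), 7) = Mul(5, 7) = 35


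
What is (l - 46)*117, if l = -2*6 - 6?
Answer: -7488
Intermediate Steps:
l = -18 (l = -12 - 6 = -18)
(l - 46)*117 = (-18 - 46)*117 = -64*117 = -7488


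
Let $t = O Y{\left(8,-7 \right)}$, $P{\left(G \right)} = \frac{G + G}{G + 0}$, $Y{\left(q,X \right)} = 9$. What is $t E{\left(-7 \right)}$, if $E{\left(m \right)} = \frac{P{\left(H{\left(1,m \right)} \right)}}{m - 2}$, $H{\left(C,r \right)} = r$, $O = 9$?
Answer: $-18$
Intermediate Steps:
$P{\left(G \right)} = 2$ ($P{\left(G \right)} = \frac{2 G}{G} = 2$)
$t = 81$ ($t = 9 \cdot 9 = 81$)
$E{\left(m \right)} = \frac{2}{-2 + m}$ ($E{\left(m \right)} = \frac{2}{m - 2} = \frac{2}{-2 + m}$)
$t E{\left(-7 \right)} = 81 \frac{2}{-2 - 7} = 81 \frac{2}{-9} = 81 \cdot 2 \left(- \frac{1}{9}\right) = 81 \left(- \frac{2}{9}\right) = -18$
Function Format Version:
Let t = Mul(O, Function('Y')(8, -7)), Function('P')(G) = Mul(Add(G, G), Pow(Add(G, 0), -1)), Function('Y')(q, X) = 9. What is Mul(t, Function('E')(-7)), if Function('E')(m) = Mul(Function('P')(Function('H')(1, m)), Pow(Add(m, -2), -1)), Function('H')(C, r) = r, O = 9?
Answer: -18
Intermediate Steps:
Function('P')(G) = 2 (Function('P')(G) = Mul(Mul(2, G), Pow(G, -1)) = 2)
t = 81 (t = Mul(9, 9) = 81)
Function('E')(m) = Mul(2, Pow(Add(-2, m), -1)) (Function('E')(m) = Mul(2, Pow(Add(m, -2), -1)) = Mul(2, Pow(Add(-2, m), -1)))
Mul(t, Function('E')(-7)) = Mul(81, Mul(2, Pow(Add(-2, -7), -1))) = Mul(81, Mul(2, Pow(-9, -1))) = Mul(81, Mul(2, Rational(-1, 9))) = Mul(81, Rational(-2, 9)) = -18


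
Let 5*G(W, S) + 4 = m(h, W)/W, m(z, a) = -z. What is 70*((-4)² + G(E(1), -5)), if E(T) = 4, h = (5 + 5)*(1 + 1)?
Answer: 994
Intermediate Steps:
h = 20 (h = 10*2 = 20)
G(W, S) = -⅘ - 4/W (G(W, S) = -⅘ + ((-1*20)/W)/5 = -⅘ + (-20/W)/5 = -⅘ - 4/W)
70*((-4)² + G(E(1), -5)) = 70*((-4)² + (-⅘ - 4/4)) = 70*(16 + (-⅘ - 4*¼)) = 70*(16 + (-⅘ - 1)) = 70*(16 - 9/5) = 70*(71/5) = 994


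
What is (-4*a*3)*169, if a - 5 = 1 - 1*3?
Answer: -6084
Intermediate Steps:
a = 3 (a = 5 + (1 - 1*3) = 5 + (1 - 3) = 5 - 2 = 3)
(-4*a*3)*169 = (-4*3*3)*169 = -12*3*169 = -36*169 = -6084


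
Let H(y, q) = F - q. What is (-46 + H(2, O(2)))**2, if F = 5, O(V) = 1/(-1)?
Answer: 1600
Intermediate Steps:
O(V) = -1
H(y, q) = 5 - q
(-46 + H(2, O(2)))**2 = (-46 + (5 - 1*(-1)))**2 = (-46 + (5 + 1))**2 = (-46 + 6)**2 = (-40)**2 = 1600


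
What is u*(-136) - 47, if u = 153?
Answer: -20855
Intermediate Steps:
u*(-136) - 47 = 153*(-136) - 47 = -20808 - 47 = -20855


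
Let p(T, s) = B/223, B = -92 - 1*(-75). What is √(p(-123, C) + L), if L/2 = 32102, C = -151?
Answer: 5*√127711877/223 ≈ 253.39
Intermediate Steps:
B = -17 (B = -92 + 75 = -17)
p(T, s) = -17/223
L = 64204 (L = 2*32102 = 64204)
√(p(-123, C) + L) = √(-17/223 + 64204) = √(14317475/223) = 5*√127711877/223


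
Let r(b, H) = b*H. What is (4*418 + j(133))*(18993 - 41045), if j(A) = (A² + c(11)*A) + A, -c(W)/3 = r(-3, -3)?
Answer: -350692956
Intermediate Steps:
r(b, H) = H*b
c(W) = -27 (c(W) = -(-9)*(-3) = -3*9 = -27)
j(A) = A² - 26*A (j(A) = (A² - 27*A) + A = A² - 26*A)
(4*418 + j(133))*(18993 - 41045) = (4*418 + 133*(-26 + 133))*(18993 - 41045) = (1672 + 133*107)*(-22052) = (1672 + 14231)*(-22052) = 15903*(-22052) = -350692956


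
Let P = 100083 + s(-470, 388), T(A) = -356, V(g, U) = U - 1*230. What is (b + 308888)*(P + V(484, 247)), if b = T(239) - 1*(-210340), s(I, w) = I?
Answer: 51695217360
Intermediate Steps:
V(g, U) = -230 + U (V(g, U) = U - 230 = -230 + U)
b = 209984 (b = -356 - 1*(-210340) = -356 + 210340 = 209984)
P = 99613 (P = 100083 - 470 = 99613)
(b + 308888)*(P + V(484, 247)) = (209984 + 308888)*(99613 + (-230 + 247)) = 518872*(99613 + 17) = 518872*99630 = 51695217360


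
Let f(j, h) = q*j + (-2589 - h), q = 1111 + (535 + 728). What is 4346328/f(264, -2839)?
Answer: 2173164/313493 ≈ 6.9321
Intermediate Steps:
q = 2374 (q = 1111 + 1263 = 2374)
f(j, h) = -2589 - h + 2374*j (f(j, h) = 2374*j + (-2589 - h) = -2589 - h + 2374*j)
4346328/f(264, -2839) = 4346328/(-2589 - 1*(-2839) + 2374*264) = 4346328/(-2589 + 2839 + 626736) = 4346328/626986 = 4346328*(1/626986) = 2173164/313493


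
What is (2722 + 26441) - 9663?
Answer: 19500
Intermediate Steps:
(2722 + 26441) - 9663 = 29163 - 9663 = 19500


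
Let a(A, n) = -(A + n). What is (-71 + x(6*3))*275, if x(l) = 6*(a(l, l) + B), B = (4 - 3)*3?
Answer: -73975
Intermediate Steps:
B = 3 (B = 1*3 = 3)
a(A, n) = -A - n
x(l) = 18 - 12*l (x(l) = 6*((-l - l) + 3) = 6*(-2*l + 3) = 6*(3 - 2*l) = 18 - 12*l)
(-71 + x(6*3))*275 = (-71 + (18 - 72*3))*275 = (-71 + (18 - 12*18))*275 = (-71 + (18 - 216))*275 = (-71 - 198)*275 = -269*275 = -73975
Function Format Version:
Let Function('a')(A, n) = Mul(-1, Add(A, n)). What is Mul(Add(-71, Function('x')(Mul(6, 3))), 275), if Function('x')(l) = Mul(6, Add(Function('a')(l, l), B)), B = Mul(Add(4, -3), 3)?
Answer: -73975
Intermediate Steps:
B = 3 (B = Mul(1, 3) = 3)
Function('a')(A, n) = Add(Mul(-1, A), Mul(-1, n))
Function('x')(l) = Add(18, Mul(-12, l)) (Function('x')(l) = Mul(6, Add(Add(Mul(-1, l), Mul(-1, l)), 3)) = Mul(6, Add(Mul(-2, l), 3)) = Mul(6, Add(3, Mul(-2, l))) = Add(18, Mul(-12, l)))
Mul(Add(-71, Function('x')(Mul(6, 3))), 275) = Mul(Add(-71, Add(18, Mul(-12, Mul(6, 3)))), 275) = Mul(Add(-71, Add(18, Mul(-12, 18))), 275) = Mul(Add(-71, Add(18, -216)), 275) = Mul(Add(-71, -198), 275) = Mul(-269, 275) = -73975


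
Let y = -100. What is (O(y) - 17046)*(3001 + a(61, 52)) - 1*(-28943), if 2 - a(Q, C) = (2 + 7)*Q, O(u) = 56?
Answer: -41664517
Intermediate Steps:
a(Q, C) = 2 - 9*Q (a(Q, C) = 2 - (2 + 7)*Q = 2 - 9*Q)
(O(y) - 17046)*(3001 + a(61, 52)) - 1*(-28943) = (56 - 17046)*(3001 + (2 - 9*61)) - 1*(-28943) = -16990*(3001 + (2 - 549)) + 28943 = -16990*(3001 - 547) + 28943 = -16990*2454 + 28943 = -41693460 + 28943 = -41664517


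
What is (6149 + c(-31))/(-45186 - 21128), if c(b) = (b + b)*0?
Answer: -6149/66314 ≈ -0.092726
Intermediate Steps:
c(b) = 0 (c(b) = (2*b)*0 = 0)
(6149 + c(-31))/(-45186 - 21128) = (6149 + 0)/(-45186 - 21128) = 6149/(-66314) = 6149*(-1/66314) = -6149/66314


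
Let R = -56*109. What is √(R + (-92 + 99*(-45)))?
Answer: I*√10651 ≈ 103.2*I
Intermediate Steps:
R = -6104
√(R + (-92 + 99*(-45))) = √(-6104 + (-92 + 99*(-45))) = √(-6104 + (-92 - 4455)) = √(-6104 - 4547) = √(-10651) = I*√10651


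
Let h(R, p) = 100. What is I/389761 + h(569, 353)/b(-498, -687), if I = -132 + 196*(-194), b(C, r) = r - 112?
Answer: -69462744/311419039 ≈ -0.22305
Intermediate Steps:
b(C, r) = -112 + r
I = -38156 (I = -132 - 38024 = -38156)
I/389761 + h(569, 353)/b(-498, -687) = -38156/389761 + 100/(-112 - 687) = -38156*1/389761 + 100/(-799) = -38156/389761 + 100*(-1/799) = -38156/389761 - 100/799 = -69462744/311419039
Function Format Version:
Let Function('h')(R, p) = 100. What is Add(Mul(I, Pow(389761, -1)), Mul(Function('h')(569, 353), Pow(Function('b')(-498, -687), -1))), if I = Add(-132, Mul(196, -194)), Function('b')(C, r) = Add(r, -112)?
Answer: Rational(-69462744, 311419039) ≈ -0.22305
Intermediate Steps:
Function('b')(C, r) = Add(-112, r)
I = -38156 (I = Add(-132, -38024) = -38156)
Add(Mul(I, Pow(389761, -1)), Mul(Function('h')(569, 353), Pow(Function('b')(-498, -687), -1))) = Add(Mul(-38156, Pow(389761, -1)), Mul(100, Pow(Add(-112, -687), -1))) = Add(Mul(-38156, Rational(1, 389761)), Mul(100, Pow(-799, -1))) = Add(Rational(-38156, 389761), Mul(100, Rational(-1, 799))) = Add(Rational(-38156, 389761), Rational(-100, 799)) = Rational(-69462744, 311419039)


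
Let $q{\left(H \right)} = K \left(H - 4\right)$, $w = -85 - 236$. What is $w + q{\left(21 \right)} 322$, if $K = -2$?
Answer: $-11269$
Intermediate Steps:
$w = -321$ ($w = -85 - 236 = -321$)
$q{\left(H \right)} = 8 - 2 H$ ($q{\left(H \right)} = - 2 \left(H - 4\right) = - 2 \left(-4 + H\right) = 8 - 2 H$)
$w + q{\left(21 \right)} 322 = -321 + \left(8 - 42\right) 322 = -321 - 10948 = -11269$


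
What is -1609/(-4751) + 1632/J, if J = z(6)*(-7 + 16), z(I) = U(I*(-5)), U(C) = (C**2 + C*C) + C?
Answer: 5564167/12613905 ≈ 0.44111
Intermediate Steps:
U(C) = C + 2*C**2 (U(C) = (C**2 + C**2) + C = 2*C**2 + C = C + 2*C**2)
z(I) = -5*I*(1 - 10*I) (z(I) = (I*(-5))*(1 + 2*(I*(-5))) = (-5*I)*(1 + 2*(-5*I)) = (-5*I)*(1 - 10*I) = -5*I*(1 - 10*I))
J = 15930 (J = (5*6*(-1 + 10*6))*(-7 + 16) = (5*6*(-1 + 60))*9 = (5*6*59)*9 = 1770*9 = 15930)
-1609/(-4751) + 1632/J = -1609/(-4751) + 1632/15930 = -1609*(-1/4751) + 1632*(1/15930) = 1609/4751 + 272/2655 = 5564167/12613905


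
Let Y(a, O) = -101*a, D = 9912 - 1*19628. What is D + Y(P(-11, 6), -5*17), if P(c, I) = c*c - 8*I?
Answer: -17089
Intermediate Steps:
D = -9716 (D = 9912 - 19628 = -9716)
P(c, I) = c² - 8*I
D + Y(P(-11, 6), -5*17) = -9716 - 101*((-11)² - 8*6) = -9716 - 101*(121 - 48) = -9716 - 101*73 = -9716 - 7373 = -17089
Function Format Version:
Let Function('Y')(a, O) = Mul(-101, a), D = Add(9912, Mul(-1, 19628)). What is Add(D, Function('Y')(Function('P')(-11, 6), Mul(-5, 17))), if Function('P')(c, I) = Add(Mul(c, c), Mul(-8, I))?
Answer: -17089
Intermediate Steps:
D = -9716 (D = Add(9912, -19628) = -9716)
Function('P')(c, I) = Add(Pow(c, 2), Mul(-8, I))
Add(D, Function('Y')(Function('P')(-11, 6), Mul(-5, 17))) = Add(-9716, Mul(-101, Add(Pow(-11, 2), Mul(-8, 6)))) = Add(-9716, Mul(-101, Add(121, -48))) = Add(-9716, Mul(-101, 73)) = Add(-9716, -7373) = -17089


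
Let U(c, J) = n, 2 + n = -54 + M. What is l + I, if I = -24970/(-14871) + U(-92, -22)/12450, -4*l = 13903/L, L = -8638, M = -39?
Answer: 442221599987/213236458680 ≈ 2.0739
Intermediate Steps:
n = -95 (n = -2 + (-54 - 39) = -2 - 93 = -95)
U(c, J) = -95
l = 13903/34552 (l = -13903/(4*(-8638)) = -13903*(-1)/(4*8638) = -¼*(-13903/8638) = 13903/34552 ≈ 0.40238)
I = 20630917/12342930 (I = -24970/(-14871) - 95/12450 = -24970*(-1/14871) - 95*1/12450 = 24970/14871 - 19/2490 = 20630917/12342930 ≈ 1.6715)
l + I = 13903/34552 + 20630917/12342930 = 442221599987/213236458680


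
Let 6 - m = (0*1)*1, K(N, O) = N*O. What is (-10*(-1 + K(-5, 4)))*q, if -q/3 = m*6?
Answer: -22680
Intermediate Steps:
m = 6 (m = 6 - 0*1 = 6 - 0 = 6 - 1*0 = 6 + 0 = 6)
q = -108 (q = -18*6 = -3*36 = -108)
(-10*(-1 + K(-5, 4)))*q = -10*(-1 - 5*4)*(-108) = -10*(-1 - 20)*(-108) = -10*(-21)*(-108) = 210*(-108) = -22680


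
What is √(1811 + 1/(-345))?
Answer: √215553930/345 ≈ 42.556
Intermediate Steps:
√(1811 + 1/(-345)) = √(1811 - 1/345) = √(624794/345) = √215553930/345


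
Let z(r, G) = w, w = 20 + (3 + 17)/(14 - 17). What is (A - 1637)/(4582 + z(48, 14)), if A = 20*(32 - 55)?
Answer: -6291/13786 ≈ -0.45633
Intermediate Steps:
w = 40/3 (w = 20 + 20/(-3) = 20 + 20*(-⅓) = 20 - 20/3 = 40/3 ≈ 13.333)
A = -460 (A = 20*(-23) = -460)
z(r, G) = 40/3
(A - 1637)/(4582 + z(48, 14)) = (-460 - 1637)/(4582 + 40/3) = -2097/13786/3 = -2097*3/13786 = -6291/13786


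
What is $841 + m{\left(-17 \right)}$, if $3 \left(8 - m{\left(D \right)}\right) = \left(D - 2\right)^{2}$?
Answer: $\frac{2186}{3} \approx 728.67$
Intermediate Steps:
$m{\left(D \right)} = 8 - \frac{\left(-2 + D\right)^{2}}{3}$ ($m{\left(D \right)} = 8 - \frac{\left(D - 2\right)^{2}}{3} = 8 - \frac{\left(-2 + D\right)^{2}}{3}$)
$841 + m{\left(-17 \right)} = 841 + \left(8 - \frac{\left(-2 - 17\right)^{2}}{3}\right) = 841 + \left(8 - \frac{\left(-19\right)^{2}}{3}\right) = 841 + \left(8 - \frac{361}{3}\right) = 841 - \frac{337}{3} = \frac{2186}{3}$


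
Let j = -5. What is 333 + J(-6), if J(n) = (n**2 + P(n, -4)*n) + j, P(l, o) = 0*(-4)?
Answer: 364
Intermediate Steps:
P(l, o) = 0
J(n) = -5 + n**2 (J(n) = (n**2 + 0*n) - 5 = (n**2 + 0) - 5 = n**2 - 5 = -5 + n**2)
333 + J(-6) = 333 + (-5 + (-6)**2) = 333 + (-5 + 36) = 333 + 31 = 364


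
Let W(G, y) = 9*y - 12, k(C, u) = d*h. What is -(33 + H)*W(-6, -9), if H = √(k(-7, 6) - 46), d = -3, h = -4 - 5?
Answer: 3069 + 93*I*√19 ≈ 3069.0 + 405.38*I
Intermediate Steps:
h = -9
k(C, u) = 27 (k(C, u) = -3*(-9) = 27)
W(G, y) = -12 + 9*y
H = I*√19 (H = √(27 - 46) = √(-19) = I*√19 ≈ 4.3589*I)
-(33 + H)*W(-6, -9) = -(33 + I*√19)*(-12 + 9*(-9)) = -(33 + I*√19)*(-12 - 81) = -(33 + I*√19)*(-93) = -(-3069 - 93*I*√19) = 3069 + 93*I*√19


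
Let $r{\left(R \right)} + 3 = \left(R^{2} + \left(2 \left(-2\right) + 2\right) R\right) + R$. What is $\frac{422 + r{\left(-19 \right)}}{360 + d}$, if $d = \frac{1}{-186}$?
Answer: $\frac{148614}{66959} \approx 2.2195$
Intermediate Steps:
$d = - \frac{1}{186} \approx -0.0053763$
$r{\left(R \right)} = -3 + R^{2} - R$ ($r{\left(R \right)} = -3 + \left(\left(R^{2} + \left(2 \left(-2\right) + 2\right) R\right) + R\right) = -3 + \left(\left(R^{2} + \left(-4 + 2\right) R\right) + R\right) = -3 + \left(\left(R^{2} - 2 R\right) + R\right) = -3 + \left(R^{2} - R\right) = -3 + R^{2} - R$)
$\frac{422 + r{\left(-19 \right)}}{360 + d} = \frac{422 - \left(-16 - 361\right)}{360 - \frac{1}{186}} = \frac{422 + \left(-3 + 361 + 19\right)}{\frac{66959}{186}} = \left(422 + 377\right) \frac{186}{66959} = 799 \cdot \frac{186}{66959} = \frac{148614}{66959}$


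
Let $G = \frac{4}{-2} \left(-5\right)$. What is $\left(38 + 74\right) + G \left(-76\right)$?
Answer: $-648$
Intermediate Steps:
$G = 10$ ($G = 4 \left(- \frac{1}{2}\right) \left(-5\right) = \left(-2\right) \left(-5\right) = 10$)
$\left(38 + 74\right) + G \left(-76\right) = \left(38 + 74\right) + 10 \left(-76\right) = 112 - 760 = -648$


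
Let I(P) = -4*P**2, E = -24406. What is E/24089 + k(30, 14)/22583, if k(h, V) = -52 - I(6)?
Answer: -548944510/544001887 ≈ -1.0091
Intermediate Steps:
k(h, V) = 92 (k(h, V) = -52 - (-4)*6**2 = -52 - (-4)*36 = -52 - 1*(-144) = -52 + 144 = 92)
E/24089 + k(30, 14)/22583 = -24406/24089 + 92/22583 = -548944510/544001887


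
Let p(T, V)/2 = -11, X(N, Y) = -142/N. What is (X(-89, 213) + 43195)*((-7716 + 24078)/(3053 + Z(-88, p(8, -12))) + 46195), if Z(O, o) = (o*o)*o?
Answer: 1348782809399511/675955 ≈ 1.9954e+9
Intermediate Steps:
p(T, V) = -22 (p(T, V) = 2*(-11) = -22)
Z(O, o) = o**3 (Z(O, o) = o**2*o = o**3)
(X(-89, 213) + 43195)*((-7716 + 24078)/(3053 + Z(-88, p(8, -12))) + 46195) = (-142/(-89) + 43195)*((-7716 + 24078)/(3053 + (-22)**3) + 46195) = (-142*(-1/89) + 43195)*(16362/(3053 - 10648) + 46195) = (142/89 + 43195)*(16362/(-7595) + 46195) = 3844497*(16362*(-1/7595) + 46195)/89 = 3844497*(-16362/7595 + 46195)/89 = (3844497/89)*(350834663/7595) = 1348782809399511/675955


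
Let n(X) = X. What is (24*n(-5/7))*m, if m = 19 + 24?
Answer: -5160/7 ≈ -737.14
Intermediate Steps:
m = 43
(24*n(-5/7))*m = (24*(-5/7))*43 = -120/7*43 = -5160/7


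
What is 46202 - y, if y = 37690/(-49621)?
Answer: 2292627132/49621 ≈ 46203.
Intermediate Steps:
y = -37690/49621 (y = 37690*(-1/49621) = -37690/49621 ≈ -0.75956)
46202 - y = 46202 - 1*(-37690/49621) = 46202 + 37690/49621 = 2292627132/49621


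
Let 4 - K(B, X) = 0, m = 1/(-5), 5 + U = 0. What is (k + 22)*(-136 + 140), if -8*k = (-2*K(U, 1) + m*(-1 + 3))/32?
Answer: 14101/160 ≈ 88.131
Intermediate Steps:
U = -5 (U = -5 + 0 = -5)
m = -⅕ (m = 1*(-⅕) = -⅕ ≈ -0.20000)
K(B, X) = 4 (K(B, X) = 4 - 1*0 = 4 + 0 = 4)
k = 21/640 (k = -(-2*4 - (-1 + 3)/5)/(8*32) = -(-8 - ⅕*2)/(8*32) = -(-8 - ⅖)/(8*32) = -(-21)/(20*32) = -⅛*(-21/80) = 21/640 ≈ 0.032812)
(k + 22)*(-136 + 140) = (21/640 + 22)*(-136 + 140) = (14101/640)*4 = 14101/160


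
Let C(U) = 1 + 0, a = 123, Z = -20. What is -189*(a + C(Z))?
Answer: -23436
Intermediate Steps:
C(U) = 1
-189*(a + C(Z)) = -189*(123 + 1) = -189*124 = -23436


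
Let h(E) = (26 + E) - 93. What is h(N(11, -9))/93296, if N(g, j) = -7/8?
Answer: -543/746368 ≈ -0.00072752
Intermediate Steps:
N(g, j) = -7/8 (N(g, j) = -7*1/8 = -7/8)
h(E) = -67 + E
h(N(11, -9))/93296 = (-67 - 7/8)/93296 = -543/8*1/93296 = -543/746368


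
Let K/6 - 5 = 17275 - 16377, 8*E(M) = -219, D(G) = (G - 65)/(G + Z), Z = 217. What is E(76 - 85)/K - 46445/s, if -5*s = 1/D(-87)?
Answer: -50998840309/187824 ≈ -2.7152e+5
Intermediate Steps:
D(G) = (-65 + G)/(217 + G) (D(G) = (G - 65)/(G + 217) = (-65 + G)/(217 + G))
E(M) = -219/8 (E(M) = (1/8)*(-219) = -219/8)
K = 5418 (K = 30 + 6*(17275 - 16377) = 30 + 6*898 = 30 + 5388 = 5418)
s = 13/76 (s = -(217 - 87)/(-65 - 87)/5 = -1/(5*(-152/130)) = -1/(5*((1/130)*(-152))) = -1/(5*(-76/65)) = -1/5*(-65/76) = 13/76 ≈ 0.17105)
E(76 - 85)/K - 46445/s = -219/8/5418 - 46445/13/76 = -219/8*1/5418 - 46445*76/13 = -73/14448 - 3529820/13 = -50998840309/187824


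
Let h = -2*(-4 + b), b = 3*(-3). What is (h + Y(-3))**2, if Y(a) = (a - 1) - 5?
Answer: 289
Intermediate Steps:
b = -9
h = 26 (h = -2*(-4 - 9) = -2*(-13) = 26)
Y(a) = -6 + a (Y(a) = (-1 + a) - 5 = -6 + a)
(h + Y(-3))**2 = (26 + (-6 - 3))**2 = (26 - 9)**2 = 17**2 = 289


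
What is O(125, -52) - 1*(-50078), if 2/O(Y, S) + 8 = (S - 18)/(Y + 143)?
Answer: 55436078/1107 ≈ 50078.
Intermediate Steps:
O(Y, S) = 2/(-8 + (-18 + S)/(143 + Y)) (O(Y, S) = 2/(-8 + (S - 18)/(Y + 143)) = 2/(-8 + (-18 + S)/(143 + Y)))
O(125, -52) - 1*(-50078) = 2*(143 + 125)/(-1162 - 52 - 8*125) - 1*(-50078) = 2*268/(-1162 - 52 - 1000) + 50078 = 2*268/(-2214) + 50078 = 2*(-1/2214)*268 + 50078 = -268/1107 + 50078 = 55436078/1107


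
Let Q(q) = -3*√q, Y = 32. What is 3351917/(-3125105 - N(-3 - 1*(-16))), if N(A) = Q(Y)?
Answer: -10475092576285/9766281260737 - 40223004*√2/9766281260737 ≈ -1.0726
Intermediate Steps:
N(A) = -12*√2
3351917/(-3125105 - N(-3 - 1*(-16))) = 3351917/(-3125105 - (-12)*√2) = 3351917/(-3125105 + 12*√2)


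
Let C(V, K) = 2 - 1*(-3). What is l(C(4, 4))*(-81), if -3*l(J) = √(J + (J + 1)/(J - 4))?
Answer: 27*√11 ≈ 89.549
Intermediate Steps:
C(V, K) = 5 (C(V, K) = 2 + 3 = 5)
l(J) = -√(J + (1 + J)/(-4 + J))/3 (l(J) = -√(J + (J + 1)/(J - 4))/3 = -√(J + (1 + J)/(-4 + J))/3)
l(C(4, 4))*(-81) = -√(1 + 5 + 5*(-4 + 5))/√(-4 + 5)/3*(-81) = -√(1 + 5 + 5*1)/3*(-81) = -√(1 + 5 + 5)/3*(-81) = -√11/3*(-81) = 27*√11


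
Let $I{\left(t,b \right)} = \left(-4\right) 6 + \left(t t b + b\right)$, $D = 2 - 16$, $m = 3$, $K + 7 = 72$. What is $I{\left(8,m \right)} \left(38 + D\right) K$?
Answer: $266760$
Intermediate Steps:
$K = 65$ ($K = -7 + 72 = 65$)
$D = -14$ ($D = 2 - 16 = -14$)
$I{\left(t,b \right)} = -24 + b + b t^{2}$ ($I{\left(t,b \right)} = -24 + \left(t^{2} b + b\right) = -24 + \left(b t^{2} + b\right) = -24 + \left(b + b t^{2}\right) = -24 + b + b t^{2}$)
$I{\left(8,m \right)} \left(38 + D\right) K = \left(-24 + 3 + 3 \cdot 8^{2}\right) \left(38 - 14\right) 65 = \left(-24 + 3 + 3 \cdot 64\right) 24 \cdot 65 = \left(-24 + 3 + 192\right) 1560 = 171 \cdot 1560 = 266760$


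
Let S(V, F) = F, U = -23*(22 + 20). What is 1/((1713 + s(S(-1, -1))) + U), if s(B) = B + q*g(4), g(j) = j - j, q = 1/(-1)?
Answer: 1/746 ≈ 0.0013405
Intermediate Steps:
U = -966 (U = -23*42 = -966)
q = -1
g(j) = 0
s(B) = B (s(B) = B - 1*0 = B + 0 = B)
1/((1713 + s(S(-1, -1))) + U) = 1/((1713 - 1) - 966) = 1/(1712 - 966) = 1/746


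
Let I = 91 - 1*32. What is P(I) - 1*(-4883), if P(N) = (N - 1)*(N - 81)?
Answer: 3607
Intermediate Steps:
I = 59 (I = 91 - 32 = 59)
P(N) = (-1 + N)*(-81 + N)
P(I) - 1*(-4883) = (81 + 59**2 - 82*59) - 1*(-4883) = (81 + 3481 - 4838) + 4883 = -1276 + 4883 = 3607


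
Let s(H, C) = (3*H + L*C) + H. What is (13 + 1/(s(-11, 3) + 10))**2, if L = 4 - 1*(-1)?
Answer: 60516/361 ≈ 167.63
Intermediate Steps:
L = 5 (L = 4 + 1 = 5)
s(H, C) = 4*H + 5*C (s(H, C) = (3*H + 5*C) + H = 4*H + 5*C)
(13 + 1/(s(-11, 3) + 10))**2 = (13 + 1/((4*(-11) + 5*3) + 10))**2 = (13 + 1/((-44 + 15) + 10))**2 = (13 + 1/(-29 + 10))**2 = (13 + 1/(-19))**2 = (13 - 1/19)**2 = (246/19)**2 = 60516/361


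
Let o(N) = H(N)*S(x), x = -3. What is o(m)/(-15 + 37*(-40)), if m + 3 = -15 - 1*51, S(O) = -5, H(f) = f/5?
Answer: -3/65 ≈ -0.046154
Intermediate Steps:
H(f) = f/5 (H(f) = f*(⅕) = f/5)
m = -69 (m = -3 + (-15 - 1*51) = -3 + (-15 - 51) = -3 - 66 = -69)
o(N) = -N (o(N) = (N/5)*(-5) = -N)
o(m)/(-15 + 37*(-40)) = (-1*(-69))/(-15 + 37*(-40)) = 69/(-15 - 1480) = 69/(-1495) = 69*(-1/1495) = -3/65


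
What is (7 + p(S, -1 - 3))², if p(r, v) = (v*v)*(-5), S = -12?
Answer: 5329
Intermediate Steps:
p(r, v) = -5*v² (p(r, v) = v²*(-5) = -5*v²)
(7 + p(S, -1 - 3))² = (7 - 5*(-1 - 3)²)² = (7 - 5*(-4)²)² = (7 - 5*16)² = (7 - 80)² = (-73)² = 5329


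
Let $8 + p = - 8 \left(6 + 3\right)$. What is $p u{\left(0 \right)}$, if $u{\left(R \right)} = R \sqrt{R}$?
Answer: $0$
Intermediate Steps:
$u{\left(R \right)} = R^{\frac{3}{2}}$
$p = -80$ ($p = -8 - 8 \left(6 + 3\right) = -8 - 72 = -80$)
$p u{\left(0 \right)} = - 80 \cdot 0^{\frac{3}{2}} = \left(-80\right) 0 = 0$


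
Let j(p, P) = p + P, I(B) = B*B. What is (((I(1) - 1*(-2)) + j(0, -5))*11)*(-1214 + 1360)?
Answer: -3212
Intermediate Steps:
I(B) = B**2
j(p, P) = P + p
(((I(1) - 1*(-2)) + j(0, -5))*11)*(-1214 + 1360) = (((1**2 - 1*(-2)) + (-5 + 0))*11)*(-1214 + 1360) = (((1 + 2) - 5)*11)*146 = ((3 - 5)*11)*146 = -2*11*146 = -22*146 = -3212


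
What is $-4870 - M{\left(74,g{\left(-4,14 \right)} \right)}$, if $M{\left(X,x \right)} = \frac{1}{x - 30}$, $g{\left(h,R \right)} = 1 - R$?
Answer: $- \frac{209409}{43} \approx -4870.0$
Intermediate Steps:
$M{\left(X,x \right)} = \frac{1}{-30 + x}$
$-4870 - M{\left(74,g{\left(-4,14 \right)} \right)} = -4870 - \frac{1}{-30 + \left(1 - 14\right)} = -4870 - \frac{1}{-30 - 13} = -4870 - \frac{1}{-43} = -4870 - - \frac{1}{43} = -4870 + \frac{1}{43} = - \frac{209409}{43}$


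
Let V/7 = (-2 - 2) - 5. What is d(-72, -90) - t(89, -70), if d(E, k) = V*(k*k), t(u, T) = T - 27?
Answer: -510203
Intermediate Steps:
V = -63 (V = 7*((-2 - 2) - 5) = 7*(-4 - 5) = 7*(-9) = -63)
t(u, T) = -27 + T
d(E, k) = -63*k² (d(E, k) = -63*k*k = -63*k²)
d(-72, -90) - t(89, -70) = -63*(-90)² - (-27 - 70) = -63*8100 - 1*(-97) = -510300 + 97 = -510203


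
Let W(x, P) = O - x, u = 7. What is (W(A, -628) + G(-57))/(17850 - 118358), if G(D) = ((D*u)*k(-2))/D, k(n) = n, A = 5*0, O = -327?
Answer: 341/100508 ≈ 0.0033928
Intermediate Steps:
A = 0
W(x, P) = -327 - x
G(D) = -14 (G(D) = ((D*7)*(-2))/D = ((7*D)*(-2))/D = (-14*D)/D = -14)
(W(A, -628) + G(-57))/(17850 - 118358) = ((-327 - 1*0) - 14)/(17850 - 118358) = ((-327 + 0) - 14)/(-100508) = (-327 - 14)*(-1/100508) = -341*(-1/100508) = 341/100508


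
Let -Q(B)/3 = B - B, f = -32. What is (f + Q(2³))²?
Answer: 1024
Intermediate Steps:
Q(B) = 0 (Q(B) = -3*(B - B) = -3*0 = 0)
(f + Q(2³))² = (-32 + 0)² = (-32)² = 1024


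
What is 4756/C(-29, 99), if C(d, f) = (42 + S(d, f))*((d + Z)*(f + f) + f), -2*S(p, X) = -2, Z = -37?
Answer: -4756/557667 ≈ -0.0085284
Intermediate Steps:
S(p, X) = 1 (S(p, X) = -½*(-2) = 1)
C(d, f) = 43*f + 86*f*(-37 + d) (C(d, f) = (42 + 1)*((d - 37)*(f + f) + f) = 43*((-37 + d)*(2*f) + f) = 43*(2*f*(-37 + d) + f) = 43*(f + 2*f*(-37 + d)) = 43*f + 86*f*(-37 + d))
4756/C(-29, 99) = 4756/((43*99*(-73 + 2*(-29)))) = 4756/((43*99*(-73 - 58))) = 4756/((43*99*(-131))) = 4756/(-557667) = 4756*(-1/557667) = -4756/557667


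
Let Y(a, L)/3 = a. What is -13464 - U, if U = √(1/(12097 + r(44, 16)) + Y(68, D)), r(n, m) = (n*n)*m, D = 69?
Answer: -13464 - √378477842189/43073 ≈ -13478.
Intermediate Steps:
Y(a, L) = 3*a
r(n, m) = m*n² (r(n, m) = n²*m = m*n²)
U = √378477842189/43073 (U = √(1/(12097 + 16*44²) + 3*68) = √(1/(12097 + 16*1936) + 204) = √(1/(12097 + 30976) + 204) = √(1/43073 + 204) = √(8786893/43073) = √378477842189/43073 ≈ 14.283)
-13464 - U = -13464 - √378477842189/43073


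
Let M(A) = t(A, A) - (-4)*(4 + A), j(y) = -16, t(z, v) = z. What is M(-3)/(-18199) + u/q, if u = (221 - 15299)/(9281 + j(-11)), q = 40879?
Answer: -653148457/6892760873065 ≈ -9.4759e-5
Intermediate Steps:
M(A) = 16 + 5*A (M(A) = A - (-4)*(4 + A) = A - (-16 - 4*A) = A + (16 + 4*A) = 16 + 5*A)
u = -15078/9265 (u = (221 - 15299)/(9281 - 16) = -15078/9265 ≈ -1.6274)
M(-3)/(-18199) + u/q = (16 + 5*(-3))/(-18199) - 15078/9265/40879 = (16 - 15)*(-1/18199) - 15078/9265*1/40879 = 1*(-1/18199) - 15078/378743935 = -1/18199 - 15078/378743935 = -653148457/6892760873065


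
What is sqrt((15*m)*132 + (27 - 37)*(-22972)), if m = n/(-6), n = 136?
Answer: 2*sqrt(46210) ≈ 429.93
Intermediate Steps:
m = -68/3 (m = 136/(-6) = 136*(-1/6) = -68/3 ≈ -22.667)
sqrt((15*m)*132 + (27 - 37)*(-22972)) = sqrt((15*(-68/3))*132 + (27 - 37)*(-22972)) = sqrt(-340*132 - 10*(-22972)) = sqrt(-44880 + 229720) = sqrt(184840) = 2*sqrt(46210)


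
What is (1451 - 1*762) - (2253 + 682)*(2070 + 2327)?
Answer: -12904506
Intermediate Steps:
(1451 - 1*762) - (2253 + 682)*(2070 + 2327) = (1451 - 762) - 2935*4397 = 689 - 1*12905195 = 689 - 12905195 = -12904506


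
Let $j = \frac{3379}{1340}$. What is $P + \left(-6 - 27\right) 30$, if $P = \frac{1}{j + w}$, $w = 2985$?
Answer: $- \frac{3963244870}{4003279} \approx -990.0$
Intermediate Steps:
$j = \frac{3379}{1340}$ ($j = 3379 \cdot \frac{1}{1340} = \frac{3379}{1340} \approx 2.5216$)
$P = \frac{1340}{4003279}$ ($P = \frac{1}{\frac{3379}{1340} + 2985} = \frac{1}{\frac{4003279}{1340}} = \frac{1340}{4003279} \approx 0.00033473$)
$P + \left(-6 - 27\right) 30 = \frac{1340}{4003279} + \left(-6 - 27\right) 30 = \frac{1340}{4003279} - 990 = - \frac{3963244870}{4003279}$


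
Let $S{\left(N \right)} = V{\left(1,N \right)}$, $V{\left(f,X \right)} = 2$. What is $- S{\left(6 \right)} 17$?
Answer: $-34$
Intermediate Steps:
$S{\left(N \right)} = 2$
$- S{\left(6 \right)} 17 = \left(-1\right) 2 \cdot 17 = \left(-2\right) 17 = -34$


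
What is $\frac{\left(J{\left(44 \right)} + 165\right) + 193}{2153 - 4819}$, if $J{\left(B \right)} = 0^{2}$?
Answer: $- \frac{179}{1333} \approx -0.13428$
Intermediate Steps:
$J{\left(B \right)} = 0$
$\frac{\left(J{\left(44 \right)} + 165\right) + 193}{2153 - 4819} = \frac{\left(0 + 165\right) + 193}{2153 - 4819} = \frac{165 + 193}{-2666} = 358 \left(- \frac{1}{2666}\right) = - \frac{179}{1333}$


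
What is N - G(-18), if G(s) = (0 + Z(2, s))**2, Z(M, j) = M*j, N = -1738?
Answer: -3034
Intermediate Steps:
G(s) = 4*s**2 (G(s) = (0 + 2*s)**2 = (2*s)**2 = 4*s**2)
N - G(-18) = -1738 - 4*(-18)**2 = -1738 - 4*324 = -1738 - 1*1296 = -1738 - 1296 = -3034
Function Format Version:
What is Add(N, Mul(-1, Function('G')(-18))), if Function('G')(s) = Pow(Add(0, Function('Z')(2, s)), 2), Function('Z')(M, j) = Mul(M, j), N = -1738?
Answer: -3034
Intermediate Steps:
Function('G')(s) = Mul(4, Pow(s, 2)) (Function('G')(s) = Pow(Add(0, Mul(2, s)), 2) = Pow(Mul(2, s), 2) = Mul(4, Pow(s, 2)))
Add(N, Mul(-1, Function('G')(-18))) = Add(-1738, Mul(-1, Mul(4, Pow(-18, 2)))) = Add(-1738, Mul(-1, Mul(4, 324))) = Add(-1738, Mul(-1, 1296)) = Add(-1738, -1296) = -3034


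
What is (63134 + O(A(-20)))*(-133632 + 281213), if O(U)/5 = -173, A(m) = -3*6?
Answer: 9189721289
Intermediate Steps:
A(m) = -18
O(U) = -865 (O(U) = 5*(-173) = -865)
(63134 + O(A(-20)))*(-133632 + 281213) = (63134 - 865)*(-133632 + 281213) = 62269*147581 = 9189721289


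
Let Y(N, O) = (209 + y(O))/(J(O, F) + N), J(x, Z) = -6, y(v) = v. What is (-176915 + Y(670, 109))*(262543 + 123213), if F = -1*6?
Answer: -5664404553619/83 ≈ -6.8246e+10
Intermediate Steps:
F = -6
Y(N, O) = (209 + O)/(-6 + N)
(-176915 + Y(670, 109))*(262543 + 123213) = (-176915 + (209 + 109)/(-6 + 670))*(262543 + 123213) = (-176915 + 318/664)*385756 = (-176915 + (1/664)*318)*385756 = (-176915 + 159/332)*385756 = -58735621/332*385756 = -5664404553619/83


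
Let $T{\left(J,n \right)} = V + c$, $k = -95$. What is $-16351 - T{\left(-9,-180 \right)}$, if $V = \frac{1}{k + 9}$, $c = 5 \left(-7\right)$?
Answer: $- \frac{1403175}{86} \approx -16316.0$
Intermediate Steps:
$c = -35$
$V = - \frac{1}{86}$ ($V = \frac{1}{-95 + 9} = \frac{1}{-86} = - \frac{1}{86} \approx -0.011628$)
$T{\left(J,n \right)} = - \frac{3011}{86}$ ($T{\left(J,n \right)} = - \frac{1}{86} - 35 = - \frac{3011}{86}$)
$-16351 - T{\left(-9,-180 \right)} = -16351 - - \frac{3011}{86} = -16351 + \frac{3011}{86} = - \frac{1403175}{86}$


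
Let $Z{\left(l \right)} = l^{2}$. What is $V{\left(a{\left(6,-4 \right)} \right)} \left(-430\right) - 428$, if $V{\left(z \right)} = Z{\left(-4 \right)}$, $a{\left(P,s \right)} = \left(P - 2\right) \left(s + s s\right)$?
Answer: $-7308$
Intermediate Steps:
$a{\left(P,s \right)} = \left(-2 + P\right) \left(s + s^{2}\right)$
$V{\left(z \right)} = 16$ ($V{\left(z \right)} = \left(-4\right)^{2} = 16$)
$V{\left(a{\left(6,-4 \right)} \right)} \left(-430\right) - 428 = 16 \left(-430\right) - 428 = -6880 - 428 = -7308$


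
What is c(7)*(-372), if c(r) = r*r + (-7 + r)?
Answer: -18228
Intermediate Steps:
c(r) = -7 + r + r² (c(r) = r² + (-7 + r) = -7 + r + r²)
c(7)*(-372) = (-7 + 7 + 7²)*(-372) = (-7 + 7 + 49)*(-372) = 49*(-372) = -18228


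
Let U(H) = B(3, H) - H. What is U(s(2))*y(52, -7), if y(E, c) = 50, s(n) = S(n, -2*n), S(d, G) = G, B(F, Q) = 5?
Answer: 450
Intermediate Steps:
s(n) = -2*n
U(H) = 5 - H
U(s(2))*y(52, -7) = (5 - (-2)*2)*50 = (5 - 1*(-4))*50 = (5 + 4)*50 = 9*50 = 450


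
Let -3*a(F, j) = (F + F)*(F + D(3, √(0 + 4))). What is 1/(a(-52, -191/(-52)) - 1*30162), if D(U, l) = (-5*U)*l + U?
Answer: -3/98702 ≈ -3.0395e-5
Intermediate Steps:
D(U, l) = U - 5*U*l (D(U, l) = -5*U*l + U = U - 5*U*l)
a(F, j) = -2*F*(-27 + F)/3 (a(F, j) = -(F + F)*(F + 3*(1 - 5*√(0 + 4)))/3 = -2*F*(F + 3*(1 - 5*√4))/3 = -2*F*(F + 3*(1 - 5*2))/3 = -2*F*(F + 3*(1 - 10))/3 = -2*F*(F + 3*(-9))/3 = -2*F*(F - 27)/3 = -2*F*(-27 + F)/3)
1/(a(-52, -191/(-52)) - 1*30162) = 1/((⅔)*(-52)*(27 - 1*(-52)) - 1*30162) = 1/((⅔)*(-52)*(27 + 52) - 30162) = 1/((⅔)*(-52)*79 - 30162) = 1/(-8216/3 - 30162) = 1/(-98702/3) = -3/98702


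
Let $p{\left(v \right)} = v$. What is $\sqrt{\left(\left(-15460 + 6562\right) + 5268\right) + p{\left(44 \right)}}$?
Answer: $i \sqrt{3586} \approx 59.883 i$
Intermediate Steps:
$\sqrt{\left(\left(-15460 + 6562\right) + 5268\right) + p{\left(44 \right)}} = \sqrt{\left(\left(-15460 + 6562\right) + 5268\right) + 44} = \sqrt{\left(-8898 + 5268\right) + 44} = \sqrt{-3630 + 44} = \sqrt{-3586} = i \sqrt{3586}$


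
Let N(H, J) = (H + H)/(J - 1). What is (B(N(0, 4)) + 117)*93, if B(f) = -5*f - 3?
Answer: 10602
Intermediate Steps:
N(H, J) = 2*H/(-1 + J) (N(H, J) = (2*H)/(-1 + J) = 2*H/(-1 + J))
B(f) = -3 - 5*f
(B(N(0, 4)) + 117)*93 = ((-3 - 10*0/(-1 + 4)) + 117)*93 = ((-3 - 10*0/3) + 117)*93 = ((-3 - 5*0) + 117)*93 = ((-3 + 0) + 117)*93 = (-3 + 117)*93 = 114*93 = 10602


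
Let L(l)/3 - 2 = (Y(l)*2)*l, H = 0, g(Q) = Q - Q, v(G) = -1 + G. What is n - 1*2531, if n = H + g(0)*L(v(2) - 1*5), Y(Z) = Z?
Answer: -2531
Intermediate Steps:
g(Q) = 0
L(l) = 6 + 6*l² (L(l) = 6 + 3*((l*2)*l) = 6 + 3*((2*l)*l) = 6 + 3*(2*l²) = 6 + 6*l²)
n = 0 (n = 0 + 0*(6 + 6*((-1 + 2) - 1*5)²) = 0 + 0*(6 + 6*(1 - 5)²) = 0 + 0*(6 + 6*(-4)²) = 0 + 0*(6 + 6*16) = 0 + 0*(6 + 96) = 0 + 0*102 = 0 + 0 = 0)
n - 1*2531 = 0 - 1*2531 = 0 - 2531 = -2531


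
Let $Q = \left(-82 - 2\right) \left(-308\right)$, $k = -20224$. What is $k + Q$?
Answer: $5648$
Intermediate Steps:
$Q = 25872$ ($Q = \left(-84\right) \left(-308\right) = 25872$)
$k + Q = -20224 + 25872 = 5648$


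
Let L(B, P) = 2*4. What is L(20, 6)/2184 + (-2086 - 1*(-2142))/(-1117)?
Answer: -14171/304941 ≈ -0.046471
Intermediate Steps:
L(B, P) = 8
L(20, 6)/2184 + (-2086 - 1*(-2142))/(-1117) = 8/2184 + (-2086 - 1*(-2142))/(-1117) = 8*(1/2184) + (-2086 + 2142)*(-1/1117) = 1/273 + 56*(-1/1117) = 1/273 - 56/1117 = -14171/304941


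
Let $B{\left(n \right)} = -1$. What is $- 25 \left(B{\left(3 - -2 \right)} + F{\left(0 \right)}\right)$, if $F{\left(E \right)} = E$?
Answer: $25$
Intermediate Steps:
$- 25 \left(B{\left(3 - -2 \right)} + F{\left(0 \right)}\right) = - 25 \left(-1 + 0\right) = \left(-25\right) \left(-1\right) = 25$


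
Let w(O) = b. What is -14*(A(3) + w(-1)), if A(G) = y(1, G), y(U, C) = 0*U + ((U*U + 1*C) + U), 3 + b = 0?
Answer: -28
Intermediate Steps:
b = -3 (b = -3 + 0 = -3)
w(O) = -3
y(U, C) = C + U + U² (y(U, C) = 0 + ((U² + C) + U) = 0 + ((C + U²) + U) = 0 + (C + U + U²) = C + U + U²)
A(G) = 2 + G (A(G) = G + 1 + 1² = G + 1 + 1 = 2 + G)
-14*(A(3) + w(-1)) = -14*((2 + 3) - 3) = -14*(5 - 3) = -14*2 = -28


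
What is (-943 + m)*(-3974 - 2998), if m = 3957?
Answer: -21013608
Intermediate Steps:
(-943 + m)*(-3974 - 2998) = (-943 + 3957)*(-3974 - 2998) = 3014*(-6972) = -21013608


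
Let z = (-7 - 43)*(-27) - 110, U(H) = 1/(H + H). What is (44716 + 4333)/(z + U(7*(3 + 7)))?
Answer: 6866860/173601 ≈ 39.555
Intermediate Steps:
U(H) = 1/(2*H)
z = 1240 (z = -50*(-27) - 110 = 1350 - 110 = 1240)
(44716 + 4333)/(z + U(7*(3 + 7))) = (44716 + 4333)/(1240 + 1/(2*((7*(3 + 7))))) = 49049/(1240 + 1/(2*((7*10)))) = 49049/(1240 + (1/2)/70) = 49049/(1240 + (1/2)*(1/70)) = 49049/(1240 + 1/140) = 49049/(173601/140) = 49049*(140/173601) = 6866860/173601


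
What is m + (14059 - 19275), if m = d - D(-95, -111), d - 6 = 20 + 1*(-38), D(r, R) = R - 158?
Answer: -4959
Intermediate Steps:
D(r, R) = -158 + R
d = -12 (d = 6 + (20 + 1*(-38)) = 6 + (20 - 38) = 6 - 18 = -12)
m = 257 (m = -12 - (-158 - 111) = -12 - 1*(-269) = -12 + 269 = 257)
m + (14059 - 19275) = 257 + (14059 - 19275) = 257 - 5216 = -4959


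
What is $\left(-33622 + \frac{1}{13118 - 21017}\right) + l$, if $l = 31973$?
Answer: $- \frac{13025452}{7899} \approx -1649.0$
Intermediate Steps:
$\left(-33622 + \frac{1}{13118 - 21017}\right) + l = \left(-33622 + \frac{1}{13118 - 21017}\right) + 31973 = \left(-33622 + \frac{1}{-7899}\right) + 31973 = \left(-33622 - \frac{1}{7899}\right) + 31973 = - \frac{265580179}{7899} + 31973 = - \frac{13025452}{7899}$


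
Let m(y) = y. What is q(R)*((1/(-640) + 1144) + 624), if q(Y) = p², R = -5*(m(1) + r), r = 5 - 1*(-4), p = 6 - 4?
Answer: 1131519/160 ≈ 7072.0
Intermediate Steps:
p = 2
r = 9 (r = 5 + 4 = 9)
R = -50 (R = -5*(1 + 9) = -5*10 = -50)
q(Y) = 4 (q(Y) = 2² = 4)
q(R)*((1/(-640) + 1144) + 624) = 4*((1/(-640) + 1144) + 624) = 4*((-1/640 + 1144) + 624) = 4*(732159/640 + 624) = 4*(1131519/640) = 1131519/160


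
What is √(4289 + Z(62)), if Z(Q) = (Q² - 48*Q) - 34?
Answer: √5123 ≈ 71.575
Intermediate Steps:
Z(Q) = -34 + Q² - 48*Q
√(4289 + Z(62)) = √(4289 + (-34 + 62² - 48*62)) = √(4289 + (-34 + 3844 - 2976)) = √(4289 + 834) = √5123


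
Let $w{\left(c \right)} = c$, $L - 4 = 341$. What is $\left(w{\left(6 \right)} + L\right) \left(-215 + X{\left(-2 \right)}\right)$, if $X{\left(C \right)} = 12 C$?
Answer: $-83889$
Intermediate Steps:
$L = 345$ ($L = 4 + 341 = 345$)
$\left(w{\left(6 \right)} + L\right) \left(-215 + X{\left(-2 \right)}\right) = \left(6 + 345\right) \left(-215 + 12 \left(-2\right)\right) = 351 \left(-215 - 24\right) = 351 \left(-239\right) = -83889$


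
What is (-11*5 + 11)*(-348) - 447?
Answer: 14865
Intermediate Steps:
(-11*5 + 11)*(-348) - 447 = (-55 + 11)*(-348) - 447 = -44*(-348) - 447 = 15312 - 447 = 14865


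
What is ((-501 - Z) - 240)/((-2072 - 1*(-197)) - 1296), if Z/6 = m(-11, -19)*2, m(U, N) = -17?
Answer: 179/1057 ≈ 0.16935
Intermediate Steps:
Z = -204 (Z = 6*(-17*2) = 6*(-34) = -204)
((-501 - Z) - 240)/((-2072 - 1*(-197)) - 1296) = ((-501 - 1*(-204)) - 240)/((-2072 - 1*(-197)) - 1296) = ((-501 + 204) - 240)/((-2072 + 197) - 1296) = (-297 - 240)/(-1875 - 1296) = -537/(-3171) = -537*(-1/3171) = 179/1057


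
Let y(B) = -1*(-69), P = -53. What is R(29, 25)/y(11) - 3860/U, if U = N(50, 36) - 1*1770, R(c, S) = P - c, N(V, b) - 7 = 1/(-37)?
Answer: 375463/375084 ≈ 1.0010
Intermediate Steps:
N(V, b) = 258/37 (N(V, b) = 7 + 1/(-37) = 7 - 1/37 = 258/37)
y(B) = 69
R(c, S) = -53 - c
U = -65232/37 (U = 258/37 - 1*1770 = 258/37 - 1770 = -65232/37 ≈ -1763.0)
R(29, 25)/y(11) - 3860/U = (-53 - 1*29)/69 - 3860/(-65232/37) = (-53 - 29)*(1/69) - 3860*(-37/65232) = -82*1/69 + 35705/16308 = -82/69 + 35705/16308 = 375463/375084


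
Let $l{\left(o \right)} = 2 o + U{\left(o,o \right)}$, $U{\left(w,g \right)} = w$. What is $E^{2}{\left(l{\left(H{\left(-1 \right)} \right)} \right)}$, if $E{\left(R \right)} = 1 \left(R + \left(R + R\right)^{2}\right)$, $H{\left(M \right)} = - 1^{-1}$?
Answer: $1089$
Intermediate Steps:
$H{\left(M \right)} = -1$ ($H{\left(M \right)} = \left(-1\right) 1 = -1$)
$l{\left(o \right)} = 3 o$ ($l{\left(o \right)} = 2 o + o = 3 o$)
$E{\left(R \right)} = R + 4 R^{2}$ ($E{\left(R \right)} = 1 \left(R + \left(2 R\right)^{2}\right) = 1 \left(R + 4 R^{2}\right) = R + 4 R^{2}$)
$E^{2}{\left(l{\left(H{\left(-1 \right)} \right)} \right)} = \left(3 \left(-1\right) \left(1 + 4 \cdot 3 \left(-1\right)\right)\right)^{2} = \left(- 3 \left(1 + 4 \left(-3\right)\right)\right)^{2} = \left(- 3 \left(1 - 12\right)\right)^{2} = \left(\left(-3\right) \left(-11\right)\right)^{2} = 33^{2} = 1089$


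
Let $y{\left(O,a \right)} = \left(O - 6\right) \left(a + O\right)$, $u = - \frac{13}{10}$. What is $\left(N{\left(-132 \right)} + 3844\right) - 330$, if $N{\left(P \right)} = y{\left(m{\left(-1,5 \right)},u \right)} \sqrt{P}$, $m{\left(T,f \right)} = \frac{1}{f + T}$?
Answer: $3514 + \frac{483 i \sqrt{33}}{40} \approx 3514.0 + 69.366 i$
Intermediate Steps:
$m{\left(T,f \right)} = \frac{1}{T + f}$
$u = - \frac{13}{10}$ ($u = \left(-13\right) \frac{1}{10} = - \frac{13}{10} \approx -1.3$)
$y{\left(O,a \right)} = \left(-6 + O\right) \left(O + a\right)$
$N{\left(P \right)} = \frac{483 \sqrt{P}}{80}$ ($N{\left(P \right)} = \left(\left(\frac{1}{-1 + 5}\right)^{2} - \frac{6}{-1 + 5} - - \frac{39}{5} + \frac{1}{-1 + 5} \left(- \frac{13}{10}\right)\right) \sqrt{P} = \left(\left(\frac{1}{4}\right)^{2} - \frac{6}{4} + \frac{39}{5} + \frac{1}{4} \left(- \frac{13}{10}\right)\right) \sqrt{P} = \left(\left(\frac{1}{4}\right)^{2} - \frac{3}{2} + \frac{39}{5} + \frac{1}{4} \left(- \frac{13}{10}\right)\right) \sqrt{P} = \left(\frac{1}{16} - \frac{3}{2} + \frac{39}{5} - \frac{13}{40}\right) \sqrt{P} = \frac{483 \sqrt{P}}{80}$)
$\left(N{\left(-132 \right)} + 3844\right) - 330 = \left(\frac{483 \sqrt{-132}}{80} + 3844\right) - 330 = \left(\frac{483 \cdot 2 i \sqrt{33}}{80} + 3844\right) - 330 = \left(\frac{483 i \sqrt{33}}{40} + 3844\right) - 330 = \left(3844 + \frac{483 i \sqrt{33}}{40}\right) - 330 = 3514 + \frac{483 i \sqrt{33}}{40}$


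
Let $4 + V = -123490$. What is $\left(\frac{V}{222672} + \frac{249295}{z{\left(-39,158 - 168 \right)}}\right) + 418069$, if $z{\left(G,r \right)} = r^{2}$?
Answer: $\frac{234118117591}{556680} \approx 4.2056 \cdot 10^{5}$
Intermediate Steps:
$V = -123494$ ($V = -4 - 123490 = -123494$)
$\left(\frac{V}{222672} + \frac{249295}{z{\left(-39,158 - 168 \right)}}\right) + 418069 = \left(- \frac{123494}{222672} + \frac{249295}{\left(158 - 168\right)^{2}}\right) + 418069 = \left(\left(-123494\right) \frac{1}{222672} + \frac{249295}{\left(158 - 168\right)^{2}}\right) + 418069 = \left(- \frac{61747}{111336} + \frac{249295}{\left(-10\right)^{2}}\right) + 418069 = \left(- \frac{61747}{111336} + \frac{249295}{100}\right) + 418069 = \left(- \frac{61747}{111336} + 249295 \cdot \frac{1}{100}\right) + 418069 = \left(- \frac{61747}{111336} + \frac{49859}{20}\right) + 418069 = \frac{1387466671}{556680} + 418069 = \frac{234118117591}{556680}$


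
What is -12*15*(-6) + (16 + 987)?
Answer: 2083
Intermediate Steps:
-12*15*(-6) + (16 + 987) = -180*(-6) + 1003 = 1080 + 1003 = 2083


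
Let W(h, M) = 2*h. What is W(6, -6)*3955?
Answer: 47460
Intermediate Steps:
W(6, -6)*3955 = (2*6)*3955 = 12*3955 = 47460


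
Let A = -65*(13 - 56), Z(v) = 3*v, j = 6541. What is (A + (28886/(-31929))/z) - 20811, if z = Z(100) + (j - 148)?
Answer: -3850033587638/213700797 ≈ -18016.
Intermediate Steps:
z = 6693 (z = 3*100 + (6541 - 148) = 300 + 6393 = 6693)
A = 2795 (A = -65*(-43) = 2795)
(A + (28886/(-31929))/z) - 20811 = (2795 + (28886/(-31929))/6693) - 20811 = (2795 + (28886*(-1/31929))*(1/6693)) - 20811 = (2795 - 28886/31929*1/6693) - 20811 = (2795 - 28886/213700797) - 20811 = 597293698729/213700797 - 20811 = -3850033587638/213700797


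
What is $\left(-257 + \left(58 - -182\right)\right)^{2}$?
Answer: $289$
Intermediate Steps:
$\left(-257 + \left(58 - -182\right)\right)^{2} = \left(-257 + \left(58 + 182\right)\right)^{2} = \left(-257 + 240\right)^{2} = \left(-17\right)^{2} = 289$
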